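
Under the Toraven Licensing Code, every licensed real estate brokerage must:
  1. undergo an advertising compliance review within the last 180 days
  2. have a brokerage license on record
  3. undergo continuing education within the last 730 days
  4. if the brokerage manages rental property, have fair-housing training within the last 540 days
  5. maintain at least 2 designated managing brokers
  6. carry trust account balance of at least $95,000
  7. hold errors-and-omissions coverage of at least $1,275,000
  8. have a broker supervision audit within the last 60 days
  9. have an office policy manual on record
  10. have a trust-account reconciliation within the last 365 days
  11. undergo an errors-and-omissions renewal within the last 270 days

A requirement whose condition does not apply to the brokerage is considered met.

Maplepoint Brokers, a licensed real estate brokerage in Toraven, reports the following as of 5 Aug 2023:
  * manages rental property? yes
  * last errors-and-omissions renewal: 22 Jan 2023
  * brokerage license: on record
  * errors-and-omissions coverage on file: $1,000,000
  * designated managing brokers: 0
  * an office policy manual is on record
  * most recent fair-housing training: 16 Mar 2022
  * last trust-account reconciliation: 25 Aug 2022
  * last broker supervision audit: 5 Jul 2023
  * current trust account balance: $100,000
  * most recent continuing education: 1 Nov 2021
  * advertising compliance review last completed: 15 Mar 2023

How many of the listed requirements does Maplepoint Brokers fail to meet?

2

1. advertising compliance review 143 days ago vs limit 180 → met
2. brokerage license present → met
3. continuing education 642 days ago vs limit 730 → met
4. condition 'manages rental property' holds; fair-housing training 507 days ago vs limit 540 → met
5. designated managing brokers 0 < 2 → not met
6. trust account balance $100,000 ≥ $95,000 → met
7. errors-and-omissions coverage $1,000,000 < $1,275,000 → not met
8. broker supervision audit 31 days ago vs limit 60 → met
9. office policy manual present → met
10. trust-account reconciliation 345 days ago vs limit 365 → met
11. errors-and-omissions renewal 195 days ago vs limit 270 → met
Not met: 2 of 11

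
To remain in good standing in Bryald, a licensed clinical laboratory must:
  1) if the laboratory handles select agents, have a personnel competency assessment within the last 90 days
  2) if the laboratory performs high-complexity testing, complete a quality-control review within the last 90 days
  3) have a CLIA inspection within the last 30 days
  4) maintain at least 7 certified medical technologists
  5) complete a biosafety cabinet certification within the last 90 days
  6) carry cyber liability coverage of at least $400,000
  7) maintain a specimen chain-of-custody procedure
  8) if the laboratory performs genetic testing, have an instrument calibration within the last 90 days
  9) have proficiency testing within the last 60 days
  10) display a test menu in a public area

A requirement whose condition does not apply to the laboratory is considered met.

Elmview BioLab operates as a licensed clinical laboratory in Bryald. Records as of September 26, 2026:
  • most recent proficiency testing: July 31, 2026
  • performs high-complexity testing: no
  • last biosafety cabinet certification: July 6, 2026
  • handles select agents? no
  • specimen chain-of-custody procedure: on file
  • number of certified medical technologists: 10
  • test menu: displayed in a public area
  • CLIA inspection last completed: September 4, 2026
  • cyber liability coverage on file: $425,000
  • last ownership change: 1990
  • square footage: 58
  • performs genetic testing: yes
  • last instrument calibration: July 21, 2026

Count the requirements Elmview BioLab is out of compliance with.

1. condition 'handles select agents' does not hold → requirement n/a → met
2. condition 'performs high-complexity testing' does not hold → requirement n/a → met
3. CLIA inspection 22 days ago vs limit 30 → met
4. certified medical technologists 10 ≥ 7 → met
5. biosafety cabinet certification 82 days ago vs limit 90 → met
6. cyber liability coverage $425,000 ≥ $400,000 → met
7. specimen chain-of-custody procedure present → met
8. condition 'performs genetic testing' holds; instrument calibration 67 days ago vs limit 90 → met
9. proficiency testing 57 days ago vs limit 60 → met
10. test menu present → met
Not met: 0 of 10

0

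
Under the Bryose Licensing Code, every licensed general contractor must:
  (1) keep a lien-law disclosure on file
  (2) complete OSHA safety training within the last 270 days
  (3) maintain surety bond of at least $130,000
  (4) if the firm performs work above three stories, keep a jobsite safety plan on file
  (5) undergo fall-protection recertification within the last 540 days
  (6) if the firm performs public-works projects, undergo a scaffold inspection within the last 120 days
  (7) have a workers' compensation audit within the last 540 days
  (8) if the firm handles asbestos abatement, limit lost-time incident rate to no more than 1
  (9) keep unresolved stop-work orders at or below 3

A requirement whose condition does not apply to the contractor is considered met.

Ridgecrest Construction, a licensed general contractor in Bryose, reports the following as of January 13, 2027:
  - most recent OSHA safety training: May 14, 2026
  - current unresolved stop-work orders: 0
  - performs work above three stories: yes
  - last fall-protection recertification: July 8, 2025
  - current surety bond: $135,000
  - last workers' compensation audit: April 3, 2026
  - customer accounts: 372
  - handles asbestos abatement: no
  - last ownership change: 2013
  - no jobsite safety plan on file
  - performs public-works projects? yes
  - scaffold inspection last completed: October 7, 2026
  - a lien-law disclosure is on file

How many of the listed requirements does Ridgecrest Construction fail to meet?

1. lien-law disclosure present → met
2. OSHA safety training 244 days ago vs limit 270 → met
3. surety bond $135,000 ≥ $130,000 → met
4. condition 'performs work above three stories' holds; jobsite safety plan absent → not met
5. fall-protection recertification 554 days ago vs limit 540 → not met
6. condition 'performs public-works projects' holds; scaffold inspection 98 days ago vs limit 120 → met
7. workers' compensation audit 285 days ago vs limit 540 → met
8. condition 'handles asbestos abatement' does not hold → requirement n/a → met
9. unresolved stop-work orders 0 ≤ 3 → met
Not met: 2 of 9

2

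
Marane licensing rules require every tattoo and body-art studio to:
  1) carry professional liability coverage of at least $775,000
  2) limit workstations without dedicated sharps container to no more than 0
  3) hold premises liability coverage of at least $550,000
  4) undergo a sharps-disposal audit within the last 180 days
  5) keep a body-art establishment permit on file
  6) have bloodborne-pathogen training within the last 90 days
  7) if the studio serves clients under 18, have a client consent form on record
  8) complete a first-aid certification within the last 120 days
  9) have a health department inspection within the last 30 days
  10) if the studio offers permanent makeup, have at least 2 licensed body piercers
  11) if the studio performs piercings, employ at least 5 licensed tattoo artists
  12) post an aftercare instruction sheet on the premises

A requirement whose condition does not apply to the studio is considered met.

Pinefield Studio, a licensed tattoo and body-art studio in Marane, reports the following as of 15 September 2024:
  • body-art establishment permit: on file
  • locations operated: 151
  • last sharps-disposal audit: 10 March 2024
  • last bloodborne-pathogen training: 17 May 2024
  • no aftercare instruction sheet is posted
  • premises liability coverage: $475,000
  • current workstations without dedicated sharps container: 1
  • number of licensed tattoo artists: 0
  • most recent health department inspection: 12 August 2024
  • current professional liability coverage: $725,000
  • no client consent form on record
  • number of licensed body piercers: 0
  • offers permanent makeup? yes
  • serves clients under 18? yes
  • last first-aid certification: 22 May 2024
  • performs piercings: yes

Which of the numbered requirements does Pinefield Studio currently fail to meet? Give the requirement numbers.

1. professional liability coverage $725,000 < $775,000 → not met
2. workstations without dedicated sharps container 1 > 0 → not met
3. premises liability coverage $475,000 < $550,000 → not met
4. sharps-disposal audit 189 days ago vs limit 180 → not met
5. body-art establishment permit present → met
6. bloodborne-pathogen training 121 days ago vs limit 90 → not met
7. condition 'serves clients under 18' holds; client consent form absent → not met
8. first-aid certification 116 days ago vs limit 120 → met
9. health department inspection 34 days ago vs limit 30 → not met
10. condition 'offers permanent makeup' holds; licensed body piercers 0 < 2 → not met
11. condition 'performs piercings' holds; licensed tattoo artists 0 < 5 → not met
12. aftercare instruction sheet absent → not met
Not met: 1, 2, 3, 4, 6, 7, 9, 10, 11, 12

1, 2, 3, 4, 6, 7, 9, 10, 11, 12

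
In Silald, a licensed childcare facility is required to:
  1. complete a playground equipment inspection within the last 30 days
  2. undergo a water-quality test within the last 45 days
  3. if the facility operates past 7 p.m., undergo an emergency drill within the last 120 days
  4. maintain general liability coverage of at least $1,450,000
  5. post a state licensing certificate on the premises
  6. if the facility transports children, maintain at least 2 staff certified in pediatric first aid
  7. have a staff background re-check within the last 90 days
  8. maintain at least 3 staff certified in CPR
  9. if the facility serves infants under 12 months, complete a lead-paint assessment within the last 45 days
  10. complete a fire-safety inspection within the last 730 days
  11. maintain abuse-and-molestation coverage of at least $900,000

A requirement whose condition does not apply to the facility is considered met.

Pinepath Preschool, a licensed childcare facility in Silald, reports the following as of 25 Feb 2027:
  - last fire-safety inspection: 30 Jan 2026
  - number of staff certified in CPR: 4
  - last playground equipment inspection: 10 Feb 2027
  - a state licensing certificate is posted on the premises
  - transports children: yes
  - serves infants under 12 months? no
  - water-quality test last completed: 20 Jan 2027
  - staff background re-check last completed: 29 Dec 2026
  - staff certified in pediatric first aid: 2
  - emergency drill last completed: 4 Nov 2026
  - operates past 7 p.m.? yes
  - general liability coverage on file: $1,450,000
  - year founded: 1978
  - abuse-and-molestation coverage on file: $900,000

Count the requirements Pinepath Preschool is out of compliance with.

1. playground equipment inspection 15 days ago vs limit 30 → met
2. water-quality test 36 days ago vs limit 45 → met
3. condition 'operates past 7 p.m.' holds; emergency drill 113 days ago vs limit 120 → met
4. general liability coverage $1,450,000 ≥ $1,450,000 → met
5. state licensing certificate present → met
6. condition 'transports children' holds; staff certified in pediatric first aid 2 ≥ 2 → met
7. staff background re-check 58 days ago vs limit 90 → met
8. staff certified in CPR 4 ≥ 3 → met
9. condition 'serves infants under 12 months' does not hold → requirement n/a → met
10. fire-safety inspection 391 days ago vs limit 730 → met
11. abuse-and-molestation coverage $900,000 ≥ $900,000 → met
Not met: 0 of 11

0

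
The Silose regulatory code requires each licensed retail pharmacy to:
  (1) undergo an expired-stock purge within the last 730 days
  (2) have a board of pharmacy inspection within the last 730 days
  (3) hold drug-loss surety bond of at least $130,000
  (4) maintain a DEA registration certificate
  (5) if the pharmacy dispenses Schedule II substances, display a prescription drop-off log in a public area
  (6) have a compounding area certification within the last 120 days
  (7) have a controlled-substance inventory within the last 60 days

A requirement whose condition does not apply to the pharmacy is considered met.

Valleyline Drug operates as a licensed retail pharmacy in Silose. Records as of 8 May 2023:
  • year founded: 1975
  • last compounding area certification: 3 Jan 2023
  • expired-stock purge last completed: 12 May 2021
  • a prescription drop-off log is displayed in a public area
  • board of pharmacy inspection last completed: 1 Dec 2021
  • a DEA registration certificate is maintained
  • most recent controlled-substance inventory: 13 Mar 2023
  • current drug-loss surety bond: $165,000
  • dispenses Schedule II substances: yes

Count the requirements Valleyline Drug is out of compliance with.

1

1. expired-stock purge 726 days ago vs limit 730 → met
2. board of pharmacy inspection 523 days ago vs limit 730 → met
3. drug-loss surety bond $165,000 ≥ $130,000 → met
4. DEA registration certificate present → met
5. condition 'dispenses Schedule II substances' holds; prescription drop-off log present → met
6. compounding area certification 125 days ago vs limit 120 → not met
7. controlled-substance inventory 56 days ago vs limit 60 → met
Not met: 1 of 7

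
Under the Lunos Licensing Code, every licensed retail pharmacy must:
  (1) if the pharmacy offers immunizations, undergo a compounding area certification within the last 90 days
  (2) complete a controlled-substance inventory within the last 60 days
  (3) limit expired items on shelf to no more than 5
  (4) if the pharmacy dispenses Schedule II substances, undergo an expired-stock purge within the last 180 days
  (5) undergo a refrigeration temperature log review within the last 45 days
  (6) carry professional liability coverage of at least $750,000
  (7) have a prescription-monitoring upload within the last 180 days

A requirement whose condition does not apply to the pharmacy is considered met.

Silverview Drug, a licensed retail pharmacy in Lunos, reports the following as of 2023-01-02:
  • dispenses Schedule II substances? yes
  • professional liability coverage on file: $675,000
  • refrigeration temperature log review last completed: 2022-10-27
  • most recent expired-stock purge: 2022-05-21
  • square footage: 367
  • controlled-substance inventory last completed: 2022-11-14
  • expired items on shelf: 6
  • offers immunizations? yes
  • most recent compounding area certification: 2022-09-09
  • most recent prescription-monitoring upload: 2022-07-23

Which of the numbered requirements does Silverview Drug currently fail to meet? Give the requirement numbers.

1, 3, 4, 5, 6

1. condition 'offers immunizations' holds; compounding area certification 115 days ago vs limit 90 → not met
2. controlled-substance inventory 49 days ago vs limit 60 → met
3. expired items on shelf 6 > 5 → not met
4. condition 'dispenses Schedule II substances' holds; expired-stock purge 226 days ago vs limit 180 → not met
5. refrigeration temperature log review 67 days ago vs limit 45 → not met
6. professional liability coverage $675,000 < $750,000 → not met
7. prescription-monitoring upload 163 days ago vs limit 180 → met
Not met: 1, 3, 4, 5, 6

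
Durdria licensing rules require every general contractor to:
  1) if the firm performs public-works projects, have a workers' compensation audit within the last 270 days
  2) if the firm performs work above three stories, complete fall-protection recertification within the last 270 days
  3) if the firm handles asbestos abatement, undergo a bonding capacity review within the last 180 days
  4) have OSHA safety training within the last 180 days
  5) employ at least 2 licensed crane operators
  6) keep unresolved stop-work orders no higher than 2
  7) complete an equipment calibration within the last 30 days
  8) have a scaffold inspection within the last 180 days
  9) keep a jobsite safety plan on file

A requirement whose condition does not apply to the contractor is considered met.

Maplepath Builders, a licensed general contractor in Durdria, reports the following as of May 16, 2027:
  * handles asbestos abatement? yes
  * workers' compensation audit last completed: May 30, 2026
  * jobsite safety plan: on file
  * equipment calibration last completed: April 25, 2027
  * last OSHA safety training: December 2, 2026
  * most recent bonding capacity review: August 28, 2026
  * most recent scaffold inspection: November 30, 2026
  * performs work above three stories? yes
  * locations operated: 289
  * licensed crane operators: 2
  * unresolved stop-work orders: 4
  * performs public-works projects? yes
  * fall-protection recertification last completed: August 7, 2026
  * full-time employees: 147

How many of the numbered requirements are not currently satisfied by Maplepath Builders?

1. condition 'performs public-works projects' holds; workers' compensation audit 351 days ago vs limit 270 → not met
2. condition 'performs work above three stories' holds; fall-protection recertification 282 days ago vs limit 270 → not met
3. condition 'handles asbestos abatement' holds; bonding capacity review 261 days ago vs limit 180 → not met
4. OSHA safety training 165 days ago vs limit 180 → met
5. licensed crane operators 2 ≥ 2 → met
6. unresolved stop-work orders 4 > 2 → not met
7. equipment calibration 21 days ago vs limit 30 → met
8. scaffold inspection 167 days ago vs limit 180 → met
9. jobsite safety plan present → met
Not met: 4 of 9

4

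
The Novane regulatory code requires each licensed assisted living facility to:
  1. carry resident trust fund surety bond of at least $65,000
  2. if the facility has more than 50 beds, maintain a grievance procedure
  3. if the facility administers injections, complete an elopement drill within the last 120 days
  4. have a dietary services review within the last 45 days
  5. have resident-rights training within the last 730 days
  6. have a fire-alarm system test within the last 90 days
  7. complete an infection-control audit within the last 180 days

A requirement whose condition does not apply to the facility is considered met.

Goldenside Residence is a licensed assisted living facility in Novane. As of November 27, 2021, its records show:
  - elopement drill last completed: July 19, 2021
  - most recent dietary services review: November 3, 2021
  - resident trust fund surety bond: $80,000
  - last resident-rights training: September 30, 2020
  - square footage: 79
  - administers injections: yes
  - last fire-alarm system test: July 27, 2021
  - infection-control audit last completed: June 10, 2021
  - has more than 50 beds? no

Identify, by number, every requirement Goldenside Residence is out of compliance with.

3, 6

1. resident trust fund surety bond $80,000 ≥ $65,000 → met
2. condition 'has more than 50 beds' does not hold → requirement n/a → met
3. condition 'administers injections' holds; elopement drill 131 days ago vs limit 120 → not met
4. dietary services review 24 days ago vs limit 45 → met
5. resident-rights training 423 days ago vs limit 730 → met
6. fire-alarm system test 123 days ago vs limit 90 → not met
7. infection-control audit 170 days ago vs limit 180 → met
Not met: 3, 6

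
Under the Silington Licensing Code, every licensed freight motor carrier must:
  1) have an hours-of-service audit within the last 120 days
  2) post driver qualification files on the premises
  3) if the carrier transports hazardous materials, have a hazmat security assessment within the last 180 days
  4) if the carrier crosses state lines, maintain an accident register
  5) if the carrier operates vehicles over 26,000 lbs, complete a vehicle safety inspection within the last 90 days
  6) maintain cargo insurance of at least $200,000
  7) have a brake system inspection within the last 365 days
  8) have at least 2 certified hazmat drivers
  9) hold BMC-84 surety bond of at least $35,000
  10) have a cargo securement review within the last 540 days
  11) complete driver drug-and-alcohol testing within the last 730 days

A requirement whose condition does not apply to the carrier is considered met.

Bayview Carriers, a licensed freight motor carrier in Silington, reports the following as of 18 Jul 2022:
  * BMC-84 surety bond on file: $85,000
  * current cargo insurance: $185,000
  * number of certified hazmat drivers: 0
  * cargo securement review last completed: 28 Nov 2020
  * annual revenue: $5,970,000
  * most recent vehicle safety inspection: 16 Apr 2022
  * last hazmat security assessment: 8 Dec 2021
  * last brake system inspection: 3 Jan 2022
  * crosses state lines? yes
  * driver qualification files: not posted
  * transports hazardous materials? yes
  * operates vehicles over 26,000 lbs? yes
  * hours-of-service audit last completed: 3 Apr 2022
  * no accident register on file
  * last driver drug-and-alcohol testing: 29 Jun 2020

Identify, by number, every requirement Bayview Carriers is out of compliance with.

2, 3, 4, 5, 6, 8, 10, 11

1. hours-of-service audit 106 days ago vs limit 120 → met
2. driver qualification files absent → not met
3. condition 'transports hazardous materials' holds; hazmat security assessment 222 days ago vs limit 180 → not met
4. condition 'crosses state lines' holds; accident register absent → not met
5. condition 'operates vehicles over 26,000 lbs' holds; vehicle safety inspection 93 days ago vs limit 90 → not met
6. cargo insurance $185,000 < $200,000 → not met
7. brake system inspection 196 days ago vs limit 365 → met
8. certified hazmat drivers 0 < 2 → not met
9. BMC-84 surety bond $85,000 ≥ $35,000 → met
10. cargo securement review 597 days ago vs limit 540 → not met
11. driver drug-and-alcohol testing 749 days ago vs limit 730 → not met
Not met: 2, 3, 4, 5, 6, 8, 10, 11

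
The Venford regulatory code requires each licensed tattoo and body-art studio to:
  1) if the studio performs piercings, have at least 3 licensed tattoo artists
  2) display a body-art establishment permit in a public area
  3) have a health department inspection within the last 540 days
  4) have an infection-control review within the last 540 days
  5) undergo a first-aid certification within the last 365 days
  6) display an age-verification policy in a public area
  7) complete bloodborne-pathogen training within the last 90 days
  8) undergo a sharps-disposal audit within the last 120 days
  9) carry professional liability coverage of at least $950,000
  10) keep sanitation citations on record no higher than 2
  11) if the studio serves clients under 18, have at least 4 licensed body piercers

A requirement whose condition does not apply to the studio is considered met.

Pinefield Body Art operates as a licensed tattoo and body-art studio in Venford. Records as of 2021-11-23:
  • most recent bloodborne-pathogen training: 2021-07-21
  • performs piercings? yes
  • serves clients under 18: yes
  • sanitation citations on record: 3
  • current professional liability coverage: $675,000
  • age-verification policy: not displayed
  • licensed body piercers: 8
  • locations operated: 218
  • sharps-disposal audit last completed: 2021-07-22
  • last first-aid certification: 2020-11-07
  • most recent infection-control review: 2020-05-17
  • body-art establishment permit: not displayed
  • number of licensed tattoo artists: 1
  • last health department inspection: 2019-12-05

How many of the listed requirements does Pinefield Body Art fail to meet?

10

1. condition 'performs piercings' holds; licensed tattoo artists 1 < 3 → not met
2. body-art establishment permit absent → not met
3. health department inspection 719 days ago vs limit 540 → not met
4. infection-control review 555 days ago vs limit 540 → not met
5. first-aid certification 381 days ago vs limit 365 → not met
6. age-verification policy absent → not met
7. bloodborne-pathogen training 125 days ago vs limit 90 → not met
8. sharps-disposal audit 124 days ago vs limit 120 → not met
9. professional liability coverage $675,000 < $950,000 → not met
10. sanitation citations on record 3 > 2 → not met
11. condition 'serves clients under 18' holds; licensed body piercers 8 ≥ 4 → met
Not met: 10 of 11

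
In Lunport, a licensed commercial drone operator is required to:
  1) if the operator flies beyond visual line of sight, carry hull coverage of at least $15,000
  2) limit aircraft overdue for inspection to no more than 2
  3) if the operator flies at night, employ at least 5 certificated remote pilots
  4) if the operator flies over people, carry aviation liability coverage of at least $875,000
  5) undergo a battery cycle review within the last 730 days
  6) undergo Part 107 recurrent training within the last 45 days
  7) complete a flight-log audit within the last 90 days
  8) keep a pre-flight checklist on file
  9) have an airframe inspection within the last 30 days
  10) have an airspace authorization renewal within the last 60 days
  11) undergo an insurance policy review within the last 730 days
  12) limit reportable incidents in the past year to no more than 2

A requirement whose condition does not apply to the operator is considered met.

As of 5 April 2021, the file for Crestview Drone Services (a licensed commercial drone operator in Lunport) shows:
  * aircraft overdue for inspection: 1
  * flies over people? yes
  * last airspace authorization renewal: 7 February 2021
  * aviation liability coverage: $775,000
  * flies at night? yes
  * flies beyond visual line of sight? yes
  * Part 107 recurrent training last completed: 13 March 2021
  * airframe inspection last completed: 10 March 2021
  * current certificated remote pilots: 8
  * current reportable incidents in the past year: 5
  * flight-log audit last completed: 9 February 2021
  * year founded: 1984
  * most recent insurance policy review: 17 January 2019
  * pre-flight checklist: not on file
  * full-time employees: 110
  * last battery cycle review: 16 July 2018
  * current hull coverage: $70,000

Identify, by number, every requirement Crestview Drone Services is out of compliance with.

1. condition 'flies beyond visual line of sight' holds; hull coverage $70,000 ≥ $15,000 → met
2. aircraft overdue for inspection 1 ≤ 2 → met
3. condition 'flies at night' holds; certificated remote pilots 8 ≥ 5 → met
4. condition 'flies over people' holds; aviation liability coverage $775,000 < $875,000 → not met
5. battery cycle review 994 days ago vs limit 730 → not met
6. Part 107 recurrent training 23 days ago vs limit 45 → met
7. flight-log audit 55 days ago vs limit 90 → met
8. pre-flight checklist absent → not met
9. airframe inspection 26 days ago vs limit 30 → met
10. airspace authorization renewal 57 days ago vs limit 60 → met
11. insurance policy review 809 days ago vs limit 730 → not met
12. reportable incidents in the past year 5 > 2 → not met
Not met: 4, 5, 8, 11, 12

4, 5, 8, 11, 12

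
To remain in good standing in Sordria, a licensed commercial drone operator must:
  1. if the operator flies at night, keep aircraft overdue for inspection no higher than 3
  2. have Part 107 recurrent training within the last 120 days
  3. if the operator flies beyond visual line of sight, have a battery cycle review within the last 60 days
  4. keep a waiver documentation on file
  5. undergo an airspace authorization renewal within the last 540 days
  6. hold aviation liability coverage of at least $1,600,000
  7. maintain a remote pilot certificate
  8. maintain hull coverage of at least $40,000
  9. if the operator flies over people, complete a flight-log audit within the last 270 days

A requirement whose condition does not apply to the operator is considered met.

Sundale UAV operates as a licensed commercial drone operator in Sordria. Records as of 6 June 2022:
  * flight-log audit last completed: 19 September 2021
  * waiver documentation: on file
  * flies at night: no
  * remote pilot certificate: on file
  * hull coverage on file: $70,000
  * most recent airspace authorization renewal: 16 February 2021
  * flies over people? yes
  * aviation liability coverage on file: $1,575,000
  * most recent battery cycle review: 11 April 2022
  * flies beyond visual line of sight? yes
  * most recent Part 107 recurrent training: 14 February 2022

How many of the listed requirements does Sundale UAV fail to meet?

1

1. condition 'flies at night' does not hold → requirement n/a → met
2. Part 107 recurrent training 112 days ago vs limit 120 → met
3. condition 'flies beyond visual line of sight' holds; battery cycle review 56 days ago vs limit 60 → met
4. waiver documentation present → met
5. airspace authorization renewal 475 days ago vs limit 540 → met
6. aviation liability coverage $1,575,000 < $1,600,000 → not met
7. remote pilot certificate present → met
8. hull coverage $70,000 ≥ $40,000 → met
9. condition 'flies over people' holds; flight-log audit 260 days ago vs limit 270 → met
Not met: 1 of 9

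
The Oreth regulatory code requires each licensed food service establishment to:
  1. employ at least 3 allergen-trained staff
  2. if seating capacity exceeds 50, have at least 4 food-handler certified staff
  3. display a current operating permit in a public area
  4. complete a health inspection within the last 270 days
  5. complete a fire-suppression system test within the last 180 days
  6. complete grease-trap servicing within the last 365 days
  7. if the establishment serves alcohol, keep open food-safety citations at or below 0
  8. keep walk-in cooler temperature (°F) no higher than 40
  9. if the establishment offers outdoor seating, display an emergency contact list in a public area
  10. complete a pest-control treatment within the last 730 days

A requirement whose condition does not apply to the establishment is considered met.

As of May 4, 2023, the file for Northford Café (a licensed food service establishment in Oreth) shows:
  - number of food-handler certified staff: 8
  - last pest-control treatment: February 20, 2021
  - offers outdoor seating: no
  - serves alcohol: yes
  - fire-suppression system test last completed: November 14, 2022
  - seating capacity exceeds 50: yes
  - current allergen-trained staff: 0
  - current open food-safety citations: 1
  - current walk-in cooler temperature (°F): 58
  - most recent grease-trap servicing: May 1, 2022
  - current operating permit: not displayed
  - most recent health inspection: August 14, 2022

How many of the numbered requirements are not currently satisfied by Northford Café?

6

1. allergen-trained staff 0 < 3 → not met
2. condition 'seating capacity exceeds 50' holds; food-handler certified staff 8 ≥ 4 → met
3. current operating permit absent → not met
4. health inspection 263 days ago vs limit 270 → met
5. fire-suppression system test 171 days ago vs limit 180 → met
6. grease-trap servicing 368 days ago vs limit 365 → not met
7. condition 'serves alcohol' holds; open food-safety citations 1 > 0 → not met
8. walk-in cooler temperature (°F) 58 > 40 → not met
9. condition 'offers outdoor seating' does not hold → requirement n/a → met
10. pest-control treatment 803 days ago vs limit 730 → not met
Not met: 6 of 10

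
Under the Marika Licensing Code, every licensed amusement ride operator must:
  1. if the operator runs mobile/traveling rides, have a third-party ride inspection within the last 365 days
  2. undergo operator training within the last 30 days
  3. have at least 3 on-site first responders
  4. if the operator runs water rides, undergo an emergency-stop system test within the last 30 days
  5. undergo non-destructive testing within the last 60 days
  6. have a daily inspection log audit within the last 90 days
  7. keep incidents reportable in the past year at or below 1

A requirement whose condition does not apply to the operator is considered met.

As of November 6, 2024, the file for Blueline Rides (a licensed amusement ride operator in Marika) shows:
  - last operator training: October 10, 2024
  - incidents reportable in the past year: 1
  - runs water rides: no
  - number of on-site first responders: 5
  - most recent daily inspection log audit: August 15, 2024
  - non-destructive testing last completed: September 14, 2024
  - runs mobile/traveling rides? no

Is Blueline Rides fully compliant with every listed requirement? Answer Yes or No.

1. condition 'runs mobile/traveling rides' does not hold → requirement n/a → met
2. operator training 27 days ago vs limit 30 → met
3. on-site first responders 5 ≥ 3 → met
4. condition 'runs water rides' does not hold → requirement n/a → met
5. non-destructive testing 53 days ago vs limit 60 → met
6. daily inspection log audit 83 days ago vs limit 90 → met
7. incidents reportable in the past year 1 ≤ 1 → met
All met.

Yes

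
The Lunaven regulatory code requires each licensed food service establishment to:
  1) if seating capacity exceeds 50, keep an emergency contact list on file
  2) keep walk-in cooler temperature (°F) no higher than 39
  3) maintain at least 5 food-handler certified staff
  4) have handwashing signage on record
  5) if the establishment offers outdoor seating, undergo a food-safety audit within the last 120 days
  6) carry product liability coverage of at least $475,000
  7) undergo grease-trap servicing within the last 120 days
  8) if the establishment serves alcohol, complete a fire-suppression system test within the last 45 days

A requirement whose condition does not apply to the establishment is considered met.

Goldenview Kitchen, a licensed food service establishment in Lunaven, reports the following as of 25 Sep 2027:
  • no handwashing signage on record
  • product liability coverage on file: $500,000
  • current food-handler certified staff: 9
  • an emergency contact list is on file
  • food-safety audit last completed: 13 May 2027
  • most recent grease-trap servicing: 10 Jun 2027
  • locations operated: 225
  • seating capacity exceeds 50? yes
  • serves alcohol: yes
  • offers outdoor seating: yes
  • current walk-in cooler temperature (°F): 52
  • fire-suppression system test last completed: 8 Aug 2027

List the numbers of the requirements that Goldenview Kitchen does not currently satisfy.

1. condition 'seating capacity exceeds 50' holds; emergency contact list present → met
2. walk-in cooler temperature (°F) 52 > 39 → not met
3. food-handler certified staff 9 ≥ 5 → met
4. handwashing signage absent → not met
5. condition 'offers outdoor seating' holds; food-safety audit 135 days ago vs limit 120 → not met
6. product liability coverage $500,000 ≥ $475,000 → met
7. grease-trap servicing 107 days ago vs limit 120 → met
8. condition 'serves alcohol' holds; fire-suppression system test 48 days ago vs limit 45 → not met
Not met: 2, 4, 5, 8

2, 4, 5, 8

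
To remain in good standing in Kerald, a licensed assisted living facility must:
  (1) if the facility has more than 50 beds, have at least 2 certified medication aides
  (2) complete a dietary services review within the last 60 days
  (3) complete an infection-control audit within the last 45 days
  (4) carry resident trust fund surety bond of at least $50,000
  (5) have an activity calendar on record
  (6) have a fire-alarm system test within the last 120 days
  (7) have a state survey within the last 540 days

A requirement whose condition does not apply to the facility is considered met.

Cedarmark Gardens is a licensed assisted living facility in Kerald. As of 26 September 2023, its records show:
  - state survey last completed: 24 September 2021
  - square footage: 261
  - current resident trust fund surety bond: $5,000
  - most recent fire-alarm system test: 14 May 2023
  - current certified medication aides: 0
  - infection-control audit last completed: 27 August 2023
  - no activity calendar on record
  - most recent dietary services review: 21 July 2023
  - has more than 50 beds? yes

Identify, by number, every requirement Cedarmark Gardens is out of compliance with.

1. condition 'has more than 50 beds' holds; certified medication aides 0 < 2 → not met
2. dietary services review 67 days ago vs limit 60 → not met
3. infection-control audit 30 days ago vs limit 45 → met
4. resident trust fund surety bond $5,000 < $50,000 → not met
5. activity calendar absent → not met
6. fire-alarm system test 135 days ago vs limit 120 → not met
7. state survey 732 days ago vs limit 540 → not met
Not met: 1, 2, 4, 5, 6, 7

1, 2, 4, 5, 6, 7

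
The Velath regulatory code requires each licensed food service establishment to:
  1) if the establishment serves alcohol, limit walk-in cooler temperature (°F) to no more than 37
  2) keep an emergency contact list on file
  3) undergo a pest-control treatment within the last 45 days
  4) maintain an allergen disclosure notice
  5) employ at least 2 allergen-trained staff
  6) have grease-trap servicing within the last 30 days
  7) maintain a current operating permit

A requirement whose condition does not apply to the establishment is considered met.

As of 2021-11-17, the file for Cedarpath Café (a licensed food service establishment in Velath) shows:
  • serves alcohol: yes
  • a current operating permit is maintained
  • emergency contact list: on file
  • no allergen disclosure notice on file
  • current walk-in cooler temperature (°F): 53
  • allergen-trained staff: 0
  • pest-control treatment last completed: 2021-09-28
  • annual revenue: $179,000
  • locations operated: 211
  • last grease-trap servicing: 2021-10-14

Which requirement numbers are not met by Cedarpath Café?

1. condition 'serves alcohol' holds; walk-in cooler temperature (°F) 53 > 37 → not met
2. emergency contact list present → met
3. pest-control treatment 50 days ago vs limit 45 → not met
4. allergen disclosure notice absent → not met
5. allergen-trained staff 0 < 2 → not met
6. grease-trap servicing 34 days ago vs limit 30 → not met
7. current operating permit present → met
Not met: 1, 3, 4, 5, 6

1, 3, 4, 5, 6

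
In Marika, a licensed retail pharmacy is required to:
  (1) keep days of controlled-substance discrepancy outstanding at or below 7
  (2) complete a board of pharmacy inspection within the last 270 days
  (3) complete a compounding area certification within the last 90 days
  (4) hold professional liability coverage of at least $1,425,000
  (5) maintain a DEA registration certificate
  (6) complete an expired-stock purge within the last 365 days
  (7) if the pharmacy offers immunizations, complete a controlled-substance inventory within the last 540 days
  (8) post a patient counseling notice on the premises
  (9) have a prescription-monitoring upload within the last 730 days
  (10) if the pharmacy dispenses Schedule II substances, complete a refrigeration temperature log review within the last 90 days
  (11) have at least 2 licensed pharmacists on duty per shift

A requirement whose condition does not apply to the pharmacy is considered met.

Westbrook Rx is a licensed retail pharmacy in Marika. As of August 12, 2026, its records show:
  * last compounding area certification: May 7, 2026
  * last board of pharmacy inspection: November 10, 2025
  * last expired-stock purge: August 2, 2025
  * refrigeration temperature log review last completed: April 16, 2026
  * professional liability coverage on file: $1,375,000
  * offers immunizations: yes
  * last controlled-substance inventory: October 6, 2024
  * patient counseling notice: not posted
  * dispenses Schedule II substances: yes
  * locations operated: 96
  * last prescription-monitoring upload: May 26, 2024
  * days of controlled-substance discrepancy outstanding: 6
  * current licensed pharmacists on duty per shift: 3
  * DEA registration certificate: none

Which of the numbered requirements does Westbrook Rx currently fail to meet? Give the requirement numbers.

1. days of controlled-substance discrepancy outstanding 6 ≤ 7 → met
2. board of pharmacy inspection 275 days ago vs limit 270 → not met
3. compounding area certification 97 days ago vs limit 90 → not met
4. professional liability coverage $1,375,000 < $1,425,000 → not met
5. DEA registration certificate absent → not met
6. expired-stock purge 375 days ago vs limit 365 → not met
7. condition 'offers immunizations' holds; controlled-substance inventory 675 days ago vs limit 540 → not met
8. patient counseling notice absent → not met
9. prescription-monitoring upload 808 days ago vs limit 730 → not met
10. condition 'dispenses Schedule II substances' holds; refrigeration temperature log review 118 days ago vs limit 90 → not met
11. licensed pharmacists on duty per shift 3 ≥ 2 → met
Not met: 2, 3, 4, 5, 6, 7, 8, 9, 10

2, 3, 4, 5, 6, 7, 8, 9, 10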